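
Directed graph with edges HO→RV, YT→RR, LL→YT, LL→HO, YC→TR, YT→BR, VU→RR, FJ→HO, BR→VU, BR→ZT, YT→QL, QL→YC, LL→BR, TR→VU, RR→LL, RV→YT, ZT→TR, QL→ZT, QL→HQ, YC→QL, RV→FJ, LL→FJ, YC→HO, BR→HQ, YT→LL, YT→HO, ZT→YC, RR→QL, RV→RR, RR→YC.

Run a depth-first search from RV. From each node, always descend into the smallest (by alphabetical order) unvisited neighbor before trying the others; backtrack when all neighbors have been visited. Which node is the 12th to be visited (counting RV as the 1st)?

Visit RV
RV → FJ
FJ → HO
RV → RR
RR → LL
LL → BR
BR → HQ
BR → VU
BR → ZT
ZT → TR
ZT → YC
YC → QL
LL → YT

Visit order: RV, FJ, HO, RR, LL, BR, HQ, VU, ZT, TR, YC, QL, YT

QL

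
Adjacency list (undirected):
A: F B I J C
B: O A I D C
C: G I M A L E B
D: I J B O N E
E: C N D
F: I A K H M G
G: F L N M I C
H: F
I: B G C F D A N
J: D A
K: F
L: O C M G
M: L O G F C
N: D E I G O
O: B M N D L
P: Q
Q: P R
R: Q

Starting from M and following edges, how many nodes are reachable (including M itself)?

15

BFS from M visits: M, L, O, G, F, C, B, N, D, I, A, K, H, E, J
Reachable nodes: 15 of 18 total.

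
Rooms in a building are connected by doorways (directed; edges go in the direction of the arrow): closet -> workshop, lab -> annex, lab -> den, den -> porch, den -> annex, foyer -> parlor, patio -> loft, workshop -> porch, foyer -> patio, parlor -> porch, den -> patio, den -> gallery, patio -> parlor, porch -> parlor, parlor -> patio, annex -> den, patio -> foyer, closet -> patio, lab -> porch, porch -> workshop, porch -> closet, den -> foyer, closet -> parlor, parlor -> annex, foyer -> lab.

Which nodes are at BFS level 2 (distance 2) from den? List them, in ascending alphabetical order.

closet, lab, loft, parlor, workshop

Level 0: den
Level 1: annex, foyer, gallery, patio, porch
Level 2: closet, lab, loft, parlor, workshop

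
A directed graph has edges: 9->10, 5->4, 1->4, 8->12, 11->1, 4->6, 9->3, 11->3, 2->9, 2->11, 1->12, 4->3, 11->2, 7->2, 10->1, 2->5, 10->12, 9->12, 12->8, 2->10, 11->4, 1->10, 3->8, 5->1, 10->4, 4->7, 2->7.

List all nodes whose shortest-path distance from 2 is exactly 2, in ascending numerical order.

1, 3, 4, 12

Level 0: 2
Level 1: 5, 7, 9, 10, 11
Level 2: 1, 3, 4, 12
Level 3: 6, 8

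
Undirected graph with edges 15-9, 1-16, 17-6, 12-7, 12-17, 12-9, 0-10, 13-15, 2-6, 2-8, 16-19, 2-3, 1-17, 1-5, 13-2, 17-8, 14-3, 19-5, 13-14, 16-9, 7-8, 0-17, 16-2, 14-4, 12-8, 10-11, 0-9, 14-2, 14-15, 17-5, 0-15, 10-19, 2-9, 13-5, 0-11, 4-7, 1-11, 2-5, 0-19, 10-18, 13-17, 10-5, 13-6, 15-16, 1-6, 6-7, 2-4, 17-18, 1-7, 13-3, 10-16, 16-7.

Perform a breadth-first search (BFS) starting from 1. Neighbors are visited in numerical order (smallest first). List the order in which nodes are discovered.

Visit 1; enqueue 5, 6, 7, 11, 16, 17 → queue [5, 6, 7, 11, 16, 17]
Visit 5; enqueue 2, 10, 13, 19 → queue [6, 7, 11, 16, 17, 2, 10, 13, 19]
Visit 6 → queue [7, 11, 16, 17, 2, 10, 13, 19]
Visit 7; enqueue 4, 8, 12 → queue [11, 16, 17, 2, 10, 13, 19, 4, 8, 12]
Visit 11; enqueue 0 → queue [16, 17, 2, 10, 13, 19, 4, 8, 12, 0]
Visit 16; enqueue 9, 15 → queue [17, 2, 10, 13, 19, 4, 8, 12, 0, 9, 15]
Visit 17; enqueue 18 → queue [2, 10, 13, 19, 4, 8, 12, 0, 9, 15, 18]
Visit 2; enqueue 3, 14 → queue [10, 13, 19, 4, 8, 12, 0, 9, 15, 18, 3, 14]
Visit 10 → queue [13, 19, 4, 8, 12, 0, 9, 15, 18, 3, 14]
Visit 13 → queue [19, 4, 8, 12, 0, 9, 15, 18, 3, 14]
Visit 19 → queue [4, 8, 12, 0, 9, 15, 18, 3, 14]
Visit 4 → queue [8, 12, 0, 9, 15, 18, 3, 14]
Visit 8 → queue [12, 0, 9, 15, 18, 3, 14]
Visit 12 → queue [0, 9, 15, 18, 3, 14]
Visit 0 → queue [9, 15, 18, 3, 14]
Visit 9 → queue [15, 18, 3, 14]
Visit 15 → queue [18, 3, 14]
Visit 18 → queue [3, 14]
Visit 3 → queue [14]
Visit 14 → queue []

1, 5, 6, 7, 11, 16, 17, 2, 10, 13, 19, 4, 8, 12, 0, 9, 15, 18, 3, 14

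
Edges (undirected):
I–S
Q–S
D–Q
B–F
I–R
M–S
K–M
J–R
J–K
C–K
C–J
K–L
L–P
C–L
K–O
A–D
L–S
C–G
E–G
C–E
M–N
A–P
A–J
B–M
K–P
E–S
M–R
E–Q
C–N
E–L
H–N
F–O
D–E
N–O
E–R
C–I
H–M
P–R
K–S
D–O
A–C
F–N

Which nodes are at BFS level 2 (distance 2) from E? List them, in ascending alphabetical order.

A, I, J, K, M, N, O, P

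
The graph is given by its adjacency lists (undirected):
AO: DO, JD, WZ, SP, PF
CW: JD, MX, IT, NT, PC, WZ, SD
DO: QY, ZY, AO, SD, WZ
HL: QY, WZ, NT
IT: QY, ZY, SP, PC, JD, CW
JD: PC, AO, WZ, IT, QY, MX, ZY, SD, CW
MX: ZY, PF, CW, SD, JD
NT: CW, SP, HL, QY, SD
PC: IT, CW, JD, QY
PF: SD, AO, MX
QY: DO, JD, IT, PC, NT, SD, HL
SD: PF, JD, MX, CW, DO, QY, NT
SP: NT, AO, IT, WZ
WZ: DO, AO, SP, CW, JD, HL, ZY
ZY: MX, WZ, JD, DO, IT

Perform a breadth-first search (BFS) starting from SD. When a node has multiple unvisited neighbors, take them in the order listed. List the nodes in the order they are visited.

Visit SD; enqueue PF, JD, MX, CW, DO, QY, NT → queue [PF, JD, MX, CW, DO, QY, NT]
Visit PF; enqueue AO → queue [JD, MX, CW, DO, QY, NT, AO]
Visit JD; enqueue PC, WZ, IT, ZY → queue [MX, CW, DO, QY, NT, AO, PC, WZ, IT, ZY]
Visit MX → queue [CW, DO, QY, NT, AO, PC, WZ, IT, ZY]
Visit CW → queue [DO, QY, NT, AO, PC, WZ, IT, ZY]
Visit DO → queue [QY, NT, AO, PC, WZ, IT, ZY]
Visit QY; enqueue HL → queue [NT, AO, PC, WZ, IT, ZY, HL]
Visit NT; enqueue SP → queue [AO, PC, WZ, IT, ZY, HL, SP]
Visit AO → queue [PC, WZ, IT, ZY, HL, SP]
Visit PC → queue [WZ, IT, ZY, HL, SP]
Visit WZ → queue [IT, ZY, HL, SP]
Visit IT → queue [ZY, HL, SP]
Visit ZY → queue [HL, SP]
Visit HL → queue [SP]
Visit SP → queue []

SD -> PF -> JD -> MX -> CW -> DO -> QY -> NT -> AO -> PC -> WZ -> IT -> ZY -> HL -> SP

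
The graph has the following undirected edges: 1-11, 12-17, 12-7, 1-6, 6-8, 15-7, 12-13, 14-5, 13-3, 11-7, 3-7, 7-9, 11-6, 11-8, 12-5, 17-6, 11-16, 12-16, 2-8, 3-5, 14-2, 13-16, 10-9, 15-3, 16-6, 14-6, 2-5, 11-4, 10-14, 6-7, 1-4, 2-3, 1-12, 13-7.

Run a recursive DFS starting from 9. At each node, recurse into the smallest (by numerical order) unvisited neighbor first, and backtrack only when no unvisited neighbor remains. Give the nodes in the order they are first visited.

Visit 9
9 → 7
7 → 3
3 → 2
2 → 5
5 → 12
12 → 1
1 → 4
4 → 11
11 → 6
6 → 8
6 → 14
14 → 10
6 → 16
16 → 13
6 → 17
3 → 15

9 7 3 2 5 12 1 4 11 6 8 14 10 16 13 17 15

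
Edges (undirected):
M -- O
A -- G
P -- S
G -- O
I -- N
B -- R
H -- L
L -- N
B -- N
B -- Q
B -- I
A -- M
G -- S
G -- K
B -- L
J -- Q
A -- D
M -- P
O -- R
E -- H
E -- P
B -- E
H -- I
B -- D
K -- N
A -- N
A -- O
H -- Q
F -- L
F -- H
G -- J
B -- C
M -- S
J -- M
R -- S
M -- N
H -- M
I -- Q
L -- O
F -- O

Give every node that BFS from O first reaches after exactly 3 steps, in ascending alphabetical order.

Level 0: O
Level 1: A, F, G, L, M, R
Level 2: B, D, H, J, K, N, P, S
Level 3: C, E, I, Q

C, E, I, Q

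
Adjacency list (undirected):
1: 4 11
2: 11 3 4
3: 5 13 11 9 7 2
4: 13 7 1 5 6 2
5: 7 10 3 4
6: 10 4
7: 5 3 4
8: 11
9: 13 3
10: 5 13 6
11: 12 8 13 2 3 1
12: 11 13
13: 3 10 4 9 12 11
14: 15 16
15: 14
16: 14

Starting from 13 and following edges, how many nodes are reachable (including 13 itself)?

BFS from 13 visits: 13, 3, 10, 4, 9, 12, 11, 5, 7, 2, 6, 1, 8
Reachable nodes: 13 of 16 total.

13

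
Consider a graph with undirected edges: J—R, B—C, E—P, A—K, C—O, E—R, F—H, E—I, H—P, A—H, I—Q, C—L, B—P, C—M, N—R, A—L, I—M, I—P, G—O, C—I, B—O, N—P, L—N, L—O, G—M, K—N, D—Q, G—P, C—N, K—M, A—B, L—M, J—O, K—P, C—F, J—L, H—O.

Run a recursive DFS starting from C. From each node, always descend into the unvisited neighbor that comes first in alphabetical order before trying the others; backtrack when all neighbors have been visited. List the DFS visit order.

C -> B -> A -> H -> F -> O -> G -> M -> I -> E -> P -> K -> N -> L -> J -> R -> Q -> D

Visit C
C → B
B → A
A → H
H → F
H → O
O → G
G → M
M → I
I → E
E → P
P → K
K → N
N → L
L → J
J → R
I → Q
Q → D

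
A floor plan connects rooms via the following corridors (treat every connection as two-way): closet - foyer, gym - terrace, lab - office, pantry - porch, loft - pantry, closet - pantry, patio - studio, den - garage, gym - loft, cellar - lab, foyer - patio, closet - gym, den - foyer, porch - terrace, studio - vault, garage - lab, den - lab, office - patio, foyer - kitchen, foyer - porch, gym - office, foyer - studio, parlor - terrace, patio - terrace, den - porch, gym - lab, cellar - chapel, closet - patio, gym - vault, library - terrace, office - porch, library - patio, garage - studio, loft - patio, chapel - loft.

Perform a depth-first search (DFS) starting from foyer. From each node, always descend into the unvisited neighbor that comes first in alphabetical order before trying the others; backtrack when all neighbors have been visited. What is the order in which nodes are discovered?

Visit foyer
foyer → closet
closet → gym
gym → lab
lab → cellar
cellar → chapel
chapel → loft
loft → pantry
pantry → porch
porch → den
den → garage
garage → studio
studio → patio
patio → library
library → terrace
terrace → parlor
patio → office
studio → vault
foyer → kitchen

foyer, closet, gym, lab, cellar, chapel, loft, pantry, porch, den, garage, studio, patio, library, terrace, parlor, office, vault, kitchen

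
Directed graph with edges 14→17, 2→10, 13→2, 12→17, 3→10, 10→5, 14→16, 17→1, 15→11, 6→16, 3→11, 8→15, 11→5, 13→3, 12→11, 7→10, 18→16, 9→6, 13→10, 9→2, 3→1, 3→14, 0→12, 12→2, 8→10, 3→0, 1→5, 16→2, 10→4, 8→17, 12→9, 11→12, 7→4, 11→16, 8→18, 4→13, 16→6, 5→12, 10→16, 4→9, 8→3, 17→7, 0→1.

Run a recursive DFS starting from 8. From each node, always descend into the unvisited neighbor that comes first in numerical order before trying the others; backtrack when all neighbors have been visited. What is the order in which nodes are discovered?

Visit 8
8 → 3
3 → 0
0 → 1
1 → 5
5 → 12
12 → 2
2 → 10
10 → 4
4 → 9
9 → 6
6 → 16
4 → 13
12 → 11
12 → 17
17 → 7
3 → 14
8 → 15
8 → 18

8, 3, 0, 1, 5, 12, 2, 10, 4, 9, 6, 16, 13, 11, 17, 7, 14, 15, 18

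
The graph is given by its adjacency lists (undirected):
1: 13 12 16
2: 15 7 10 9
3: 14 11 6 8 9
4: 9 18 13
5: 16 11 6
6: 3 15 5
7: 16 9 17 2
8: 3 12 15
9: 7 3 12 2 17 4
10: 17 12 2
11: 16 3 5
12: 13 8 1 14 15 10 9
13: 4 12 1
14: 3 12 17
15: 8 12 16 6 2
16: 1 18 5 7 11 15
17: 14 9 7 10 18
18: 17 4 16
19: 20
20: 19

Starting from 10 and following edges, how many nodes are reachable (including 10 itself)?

18

BFS from 10 visits: 10, 17, 12, 2, 14, 9, 7, 18, 13, 8, 1, 15, 3, 4, 16, 6, 11, 5
Reachable nodes: 18 of 20 total.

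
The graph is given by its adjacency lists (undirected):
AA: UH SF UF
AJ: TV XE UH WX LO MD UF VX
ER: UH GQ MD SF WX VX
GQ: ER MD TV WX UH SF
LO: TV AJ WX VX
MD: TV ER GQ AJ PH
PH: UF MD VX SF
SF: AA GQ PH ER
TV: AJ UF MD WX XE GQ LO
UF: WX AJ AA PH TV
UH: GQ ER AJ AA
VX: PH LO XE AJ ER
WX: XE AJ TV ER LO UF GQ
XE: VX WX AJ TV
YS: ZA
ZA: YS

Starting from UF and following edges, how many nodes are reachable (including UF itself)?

BFS from UF visits: UF, WX, AJ, AA, PH, TV, XE, ER, LO, GQ, UH, MD, VX, SF
Reachable nodes: 14 of 16 total.

14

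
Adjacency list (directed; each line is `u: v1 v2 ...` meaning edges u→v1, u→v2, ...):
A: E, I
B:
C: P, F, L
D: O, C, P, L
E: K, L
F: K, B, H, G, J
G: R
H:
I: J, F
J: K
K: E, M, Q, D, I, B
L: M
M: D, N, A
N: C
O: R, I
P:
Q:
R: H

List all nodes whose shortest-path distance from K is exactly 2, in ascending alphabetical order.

Level 0: K
Level 1: B, D, E, I, M, Q
Level 2: A, C, F, J, L, N, O, P
Level 3: G, H, R

A, C, F, J, L, N, O, P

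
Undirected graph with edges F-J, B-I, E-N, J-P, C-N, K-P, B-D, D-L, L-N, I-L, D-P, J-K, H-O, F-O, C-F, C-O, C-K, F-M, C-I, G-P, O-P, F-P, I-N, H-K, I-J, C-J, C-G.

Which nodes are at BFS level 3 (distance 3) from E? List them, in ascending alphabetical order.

Level 0: E
Level 1: N
Level 2: C, I, L
Level 3: B, D, F, G, J, K, O
Level 4: H, M, P

B, D, F, G, J, K, O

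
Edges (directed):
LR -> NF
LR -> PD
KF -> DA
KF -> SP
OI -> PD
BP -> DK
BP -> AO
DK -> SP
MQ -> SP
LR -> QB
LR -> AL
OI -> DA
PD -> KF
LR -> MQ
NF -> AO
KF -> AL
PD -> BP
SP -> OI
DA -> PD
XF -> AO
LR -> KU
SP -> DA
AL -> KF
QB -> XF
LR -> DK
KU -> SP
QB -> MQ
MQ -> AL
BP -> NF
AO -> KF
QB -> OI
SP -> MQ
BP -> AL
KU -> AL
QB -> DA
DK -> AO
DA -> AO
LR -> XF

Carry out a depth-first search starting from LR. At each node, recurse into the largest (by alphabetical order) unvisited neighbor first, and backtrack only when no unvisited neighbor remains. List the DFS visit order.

Visit LR
LR → XF
XF → AO
AO → KF
KF → SP
SP → OI
OI → PD
PD → BP
BP → NF
BP → DK
BP → AL
OI → DA
SP → MQ
LR → QB
LR → KU

LR -> XF -> AO -> KF -> SP -> OI -> PD -> BP -> NF -> DK -> AL -> DA -> MQ -> QB -> KU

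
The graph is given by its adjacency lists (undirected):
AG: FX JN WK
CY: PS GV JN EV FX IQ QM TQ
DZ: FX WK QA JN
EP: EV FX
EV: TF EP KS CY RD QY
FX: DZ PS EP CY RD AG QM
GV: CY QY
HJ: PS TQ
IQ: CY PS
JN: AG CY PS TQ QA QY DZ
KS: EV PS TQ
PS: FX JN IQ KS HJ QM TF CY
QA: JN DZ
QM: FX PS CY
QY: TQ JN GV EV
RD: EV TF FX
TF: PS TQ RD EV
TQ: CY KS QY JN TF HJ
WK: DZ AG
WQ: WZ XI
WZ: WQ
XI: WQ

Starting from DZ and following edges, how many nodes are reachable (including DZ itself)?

BFS from DZ visits: DZ, FX, JN, QA, WK, AG, CY, EP, PS, QM, RD, QY, TQ, EV, GV, IQ, HJ, KS, TF
Reachable nodes: 19 of 22 total.

19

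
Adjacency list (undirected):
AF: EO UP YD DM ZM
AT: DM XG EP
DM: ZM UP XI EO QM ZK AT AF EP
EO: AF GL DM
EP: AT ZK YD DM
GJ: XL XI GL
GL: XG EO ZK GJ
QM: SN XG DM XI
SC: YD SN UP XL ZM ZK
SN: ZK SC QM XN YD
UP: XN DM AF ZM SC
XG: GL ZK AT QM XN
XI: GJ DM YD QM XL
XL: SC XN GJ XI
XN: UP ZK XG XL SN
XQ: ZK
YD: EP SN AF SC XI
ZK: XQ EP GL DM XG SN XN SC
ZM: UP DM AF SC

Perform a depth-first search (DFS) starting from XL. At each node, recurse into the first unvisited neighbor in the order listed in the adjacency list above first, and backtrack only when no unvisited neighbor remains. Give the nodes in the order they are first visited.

XL, SC, YD, EP, AT, DM, ZM, UP, XN, ZK, XQ, GL, XG, QM, SN, XI, GJ, EO, AF

Visit XL
XL → SC
SC → YD
YD → EP
EP → AT
AT → DM
DM → ZM
ZM → UP
UP → XN
XN → ZK
ZK → XQ
ZK → GL
GL → XG
XG → QM
QM → SN
QM → XI
XI → GJ
GL → EO
EO → AF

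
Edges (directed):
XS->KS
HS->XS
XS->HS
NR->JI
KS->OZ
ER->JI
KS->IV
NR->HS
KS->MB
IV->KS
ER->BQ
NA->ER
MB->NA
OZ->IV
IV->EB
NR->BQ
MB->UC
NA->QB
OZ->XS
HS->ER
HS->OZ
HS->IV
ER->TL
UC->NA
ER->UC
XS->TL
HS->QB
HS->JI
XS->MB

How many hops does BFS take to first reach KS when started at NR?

Level 0: NR
Level 1: BQ, HS, JI
Level 2: ER, IV, OZ, QB, XS
Level 3: EB, KS, MB, TL, UC
Level 4: NA
KS first appears at level 3.

3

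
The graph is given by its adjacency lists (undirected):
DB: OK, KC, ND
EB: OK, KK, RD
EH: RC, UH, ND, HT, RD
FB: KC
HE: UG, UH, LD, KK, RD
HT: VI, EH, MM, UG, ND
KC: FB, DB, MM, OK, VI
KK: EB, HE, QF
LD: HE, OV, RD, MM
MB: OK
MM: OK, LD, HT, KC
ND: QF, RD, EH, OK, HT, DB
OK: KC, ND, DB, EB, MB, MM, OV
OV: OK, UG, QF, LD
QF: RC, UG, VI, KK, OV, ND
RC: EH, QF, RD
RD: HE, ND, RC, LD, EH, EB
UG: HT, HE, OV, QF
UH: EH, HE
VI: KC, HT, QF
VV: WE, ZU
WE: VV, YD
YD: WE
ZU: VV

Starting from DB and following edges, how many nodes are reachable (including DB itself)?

20

BFS from DB visits: DB, OK, KC, ND, EB, MB, MM, OV, FB, VI, QF, RD, EH, HT, KK, LD, UG, RC, HE, UH
Reachable nodes: 20 of 24 total.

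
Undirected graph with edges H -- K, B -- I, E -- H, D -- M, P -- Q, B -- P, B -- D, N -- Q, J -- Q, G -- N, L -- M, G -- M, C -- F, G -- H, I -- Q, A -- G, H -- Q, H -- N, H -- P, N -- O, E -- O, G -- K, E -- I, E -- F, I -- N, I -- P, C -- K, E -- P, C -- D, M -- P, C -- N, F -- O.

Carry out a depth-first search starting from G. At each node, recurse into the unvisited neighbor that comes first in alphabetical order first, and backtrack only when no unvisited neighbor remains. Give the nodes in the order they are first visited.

Visit G
G → A
G → H
H → E
E → F
F → C
C → D
D → B
B → I
I → N
N → O
N → Q
Q → J
Q → P
P → M
M → L
C → K

G A H E F C D B I N O Q J P M L K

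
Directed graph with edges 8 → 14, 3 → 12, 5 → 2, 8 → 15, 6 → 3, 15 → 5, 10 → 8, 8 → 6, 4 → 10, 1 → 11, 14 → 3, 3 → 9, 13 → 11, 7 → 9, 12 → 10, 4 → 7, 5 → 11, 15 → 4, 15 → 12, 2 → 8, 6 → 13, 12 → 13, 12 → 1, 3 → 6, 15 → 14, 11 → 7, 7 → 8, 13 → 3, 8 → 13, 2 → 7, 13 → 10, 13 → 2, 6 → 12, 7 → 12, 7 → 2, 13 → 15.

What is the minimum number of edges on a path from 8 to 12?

2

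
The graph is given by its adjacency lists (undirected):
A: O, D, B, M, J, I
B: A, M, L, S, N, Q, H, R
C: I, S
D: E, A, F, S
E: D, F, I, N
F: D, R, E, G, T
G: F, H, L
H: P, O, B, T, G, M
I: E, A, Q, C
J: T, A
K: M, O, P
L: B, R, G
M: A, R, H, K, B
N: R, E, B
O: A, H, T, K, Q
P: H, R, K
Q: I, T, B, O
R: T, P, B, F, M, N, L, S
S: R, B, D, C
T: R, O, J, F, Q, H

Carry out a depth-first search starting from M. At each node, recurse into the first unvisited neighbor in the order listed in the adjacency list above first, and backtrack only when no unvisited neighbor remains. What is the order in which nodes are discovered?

M → A → O → H → P → R → T → J → F → D → E → I → Q → B → L → G → S → C → N → K

Visit M
M → A
A → O
O → H
H → P
P → R
R → T
T → J
T → F
F → D
D → E
E → I
I → Q
Q → B
B → L
L → G
B → S
S → C
B → N
P → K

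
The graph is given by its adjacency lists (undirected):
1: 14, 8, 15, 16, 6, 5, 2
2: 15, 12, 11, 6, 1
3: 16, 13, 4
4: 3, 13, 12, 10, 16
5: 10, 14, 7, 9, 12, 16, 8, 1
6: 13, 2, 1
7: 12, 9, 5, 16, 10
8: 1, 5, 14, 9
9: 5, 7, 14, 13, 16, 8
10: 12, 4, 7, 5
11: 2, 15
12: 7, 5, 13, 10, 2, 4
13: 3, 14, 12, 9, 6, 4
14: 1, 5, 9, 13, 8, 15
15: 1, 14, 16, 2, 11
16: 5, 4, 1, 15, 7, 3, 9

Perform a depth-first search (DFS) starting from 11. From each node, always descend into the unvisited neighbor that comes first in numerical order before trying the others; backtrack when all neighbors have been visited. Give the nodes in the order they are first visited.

Visit 11
11 → 2
2 → 1
1 → 5
5 → 7
7 → 9
9 → 8
8 → 14
14 → 13
13 → 3
3 → 4
4 → 10
10 → 12
4 → 16
16 → 15
13 → 6

11 2 1 5 7 9 8 14 13 3 4 10 12 16 15 6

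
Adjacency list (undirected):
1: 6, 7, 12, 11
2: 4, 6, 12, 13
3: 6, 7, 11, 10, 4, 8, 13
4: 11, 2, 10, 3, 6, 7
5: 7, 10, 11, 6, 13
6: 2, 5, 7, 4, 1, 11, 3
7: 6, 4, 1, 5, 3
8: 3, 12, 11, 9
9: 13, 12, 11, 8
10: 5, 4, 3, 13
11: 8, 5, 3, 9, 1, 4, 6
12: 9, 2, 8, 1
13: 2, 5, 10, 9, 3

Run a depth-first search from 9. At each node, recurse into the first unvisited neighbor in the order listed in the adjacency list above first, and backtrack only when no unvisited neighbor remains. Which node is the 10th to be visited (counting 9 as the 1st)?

Visit 9
9 → 13
13 → 2
2 → 4
4 → 11
11 → 8
8 → 3
3 → 6
6 → 5
5 → 7
7 → 1
1 → 12
5 → 10

Visit order: 9, 13, 2, 4, 11, 8, 3, 6, 5, 7, 1, 12, 10

7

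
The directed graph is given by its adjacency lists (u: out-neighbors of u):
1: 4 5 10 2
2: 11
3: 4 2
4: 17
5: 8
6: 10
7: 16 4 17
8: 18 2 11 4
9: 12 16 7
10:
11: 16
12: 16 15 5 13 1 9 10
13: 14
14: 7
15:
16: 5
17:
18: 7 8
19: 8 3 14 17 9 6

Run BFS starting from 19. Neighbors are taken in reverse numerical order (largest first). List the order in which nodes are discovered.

19, 17, 14, 9, 8, 6, 3, 7, 16, 12, 18, 11, 4, 2, 10, 5, 15, 13, 1

Visit 19; enqueue 17, 14, 9, 8, 6, 3 → queue [17, 14, 9, 8, 6, 3]
Visit 17 → queue [14, 9, 8, 6, 3]
Visit 14; enqueue 7 → queue [9, 8, 6, 3, 7]
Visit 9; enqueue 16, 12 → queue [8, 6, 3, 7, 16, 12]
Visit 8; enqueue 18, 11, 4, 2 → queue [6, 3, 7, 16, 12, 18, 11, 4, 2]
Visit 6; enqueue 10 → queue [3, 7, 16, 12, 18, 11, 4, 2, 10]
Visit 3 → queue [7, 16, 12, 18, 11, 4, 2, 10]
Visit 7 → queue [16, 12, 18, 11, 4, 2, 10]
Visit 16; enqueue 5 → queue [12, 18, 11, 4, 2, 10, 5]
Visit 12; enqueue 15, 13, 1 → queue [18, 11, 4, 2, 10, 5, 15, 13, 1]
Visit 18 → queue [11, 4, 2, 10, 5, 15, 13, 1]
Visit 11 → queue [4, 2, 10, 5, 15, 13, 1]
Visit 4 → queue [2, 10, 5, 15, 13, 1]
Visit 2 → queue [10, 5, 15, 13, 1]
Visit 10 → queue [5, 15, 13, 1]
Visit 5 → queue [15, 13, 1]
Visit 15 → queue [13, 1]
Visit 13 → queue [1]
Visit 1 → queue []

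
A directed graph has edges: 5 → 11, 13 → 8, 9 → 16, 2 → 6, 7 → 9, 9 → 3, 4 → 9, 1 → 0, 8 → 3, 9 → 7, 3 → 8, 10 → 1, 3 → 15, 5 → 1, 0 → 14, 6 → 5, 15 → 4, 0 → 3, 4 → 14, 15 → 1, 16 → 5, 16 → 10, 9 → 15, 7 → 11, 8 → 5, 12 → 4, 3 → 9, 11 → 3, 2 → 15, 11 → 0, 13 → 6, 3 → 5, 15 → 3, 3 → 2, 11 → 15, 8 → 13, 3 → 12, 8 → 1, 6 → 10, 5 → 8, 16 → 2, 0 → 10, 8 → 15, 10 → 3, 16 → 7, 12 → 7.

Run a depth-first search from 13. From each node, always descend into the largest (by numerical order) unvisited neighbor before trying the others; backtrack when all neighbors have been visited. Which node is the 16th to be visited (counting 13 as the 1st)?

2

Visit 13
13 → 8
8 → 15
15 → 4
4 → 14
4 → 9
9 → 16
16 → 10
10 → 3
3 → 12
12 → 7
7 → 11
11 → 0
3 → 5
5 → 1
3 → 2
2 → 6

Visit order: 13, 8, 15, 4, 14, 9, 16, 10, 3, 12, 7, 11, 0, 5, 1, 2, 6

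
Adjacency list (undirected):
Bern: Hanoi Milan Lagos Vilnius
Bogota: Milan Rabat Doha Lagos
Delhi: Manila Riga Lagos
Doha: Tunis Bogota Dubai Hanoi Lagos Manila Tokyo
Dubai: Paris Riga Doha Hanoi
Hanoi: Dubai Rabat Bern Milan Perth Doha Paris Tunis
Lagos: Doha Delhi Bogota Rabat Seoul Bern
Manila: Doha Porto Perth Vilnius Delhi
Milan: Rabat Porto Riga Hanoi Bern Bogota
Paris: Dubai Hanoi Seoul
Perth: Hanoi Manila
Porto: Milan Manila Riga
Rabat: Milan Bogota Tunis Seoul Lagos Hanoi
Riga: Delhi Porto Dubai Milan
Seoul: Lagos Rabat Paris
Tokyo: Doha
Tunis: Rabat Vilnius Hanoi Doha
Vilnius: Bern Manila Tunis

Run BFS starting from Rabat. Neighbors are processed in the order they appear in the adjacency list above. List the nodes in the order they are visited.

Rabat, Milan, Bogota, Tunis, Seoul, Lagos, Hanoi, Porto, Riga, Bern, Doha, Vilnius, Paris, Delhi, Dubai, Perth, Manila, Tokyo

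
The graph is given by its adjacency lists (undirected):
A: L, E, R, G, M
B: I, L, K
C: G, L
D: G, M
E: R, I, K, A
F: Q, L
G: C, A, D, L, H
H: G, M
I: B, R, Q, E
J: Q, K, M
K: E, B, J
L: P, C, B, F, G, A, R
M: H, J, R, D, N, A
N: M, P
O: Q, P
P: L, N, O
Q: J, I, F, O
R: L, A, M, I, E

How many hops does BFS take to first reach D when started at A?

Level 0: A
Level 1: E, G, L, M, R
Level 2: B, C, D, F, H, I, J, K, N, P
Level 3: O, Q
D first appears at level 2.

2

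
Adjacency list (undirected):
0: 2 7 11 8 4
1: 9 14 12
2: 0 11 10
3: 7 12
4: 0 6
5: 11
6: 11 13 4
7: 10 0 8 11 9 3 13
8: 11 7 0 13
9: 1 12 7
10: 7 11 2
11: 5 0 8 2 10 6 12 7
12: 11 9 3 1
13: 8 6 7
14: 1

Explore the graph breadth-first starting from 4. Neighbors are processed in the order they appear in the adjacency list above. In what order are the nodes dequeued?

4 → 0 → 6 → 2 → 7 → 11 → 8 → 13 → 10 → 9 → 3 → 5 → 12 → 1 → 14

Visit 4; enqueue 0, 6 → queue [0, 6]
Visit 0; enqueue 2, 7, 11, 8 → queue [6, 2, 7, 11, 8]
Visit 6; enqueue 13 → queue [2, 7, 11, 8, 13]
Visit 2; enqueue 10 → queue [7, 11, 8, 13, 10]
Visit 7; enqueue 9, 3 → queue [11, 8, 13, 10, 9, 3]
Visit 11; enqueue 5, 12 → queue [8, 13, 10, 9, 3, 5, 12]
Visit 8 → queue [13, 10, 9, 3, 5, 12]
Visit 13 → queue [10, 9, 3, 5, 12]
Visit 10 → queue [9, 3, 5, 12]
Visit 9; enqueue 1 → queue [3, 5, 12, 1]
Visit 3 → queue [5, 12, 1]
Visit 5 → queue [12, 1]
Visit 12 → queue [1]
Visit 1; enqueue 14 → queue [14]
Visit 14 → queue []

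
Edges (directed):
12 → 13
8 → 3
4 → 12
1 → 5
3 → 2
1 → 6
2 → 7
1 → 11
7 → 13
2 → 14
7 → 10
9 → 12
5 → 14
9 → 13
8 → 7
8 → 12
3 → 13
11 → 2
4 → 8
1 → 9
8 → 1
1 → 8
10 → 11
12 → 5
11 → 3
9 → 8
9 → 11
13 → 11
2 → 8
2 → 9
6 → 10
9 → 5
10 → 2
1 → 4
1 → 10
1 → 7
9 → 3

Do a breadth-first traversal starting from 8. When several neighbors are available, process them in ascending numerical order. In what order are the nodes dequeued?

8 1 3 7 12 4 5 6 9 10 11 2 13 14

Visit 8; enqueue 1, 3, 7, 12 → queue [1, 3, 7, 12]
Visit 1; enqueue 4, 5, 6, 9, 10, 11 → queue [3, 7, 12, 4, 5, 6, 9, 10, 11]
Visit 3; enqueue 2, 13 → queue [7, 12, 4, 5, 6, 9, 10, 11, 2, 13]
Visit 7 → queue [12, 4, 5, 6, 9, 10, 11, 2, 13]
Visit 12 → queue [4, 5, 6, 9, 10, 11, 2, 13]
Visit 4 → queue [5, 6, 9, 10, 11, 2, 13]
Visit 5; enqueue 14 → queue [6, 9, 10, 11, 2, 13, 14]
Visit 6 → queue [9, 10, 11, 2, 13, 14]
Visit 9 → queue [10, 11, 2, 13, 14]
Visit 10 → queue [11, 2, 13, 14]
Visit 11 → queue [2, 13, 14]
Visit 2 → queue [13, 14]
Visit 13 → queue [14]
Visit 14 → queue []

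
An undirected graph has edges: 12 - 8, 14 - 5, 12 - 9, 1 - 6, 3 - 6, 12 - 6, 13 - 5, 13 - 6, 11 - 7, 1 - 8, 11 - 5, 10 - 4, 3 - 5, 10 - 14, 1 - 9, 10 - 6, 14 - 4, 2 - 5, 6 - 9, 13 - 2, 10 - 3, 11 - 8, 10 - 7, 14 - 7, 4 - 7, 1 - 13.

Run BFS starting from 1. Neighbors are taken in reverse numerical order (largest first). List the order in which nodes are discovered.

1, 13, 9, 8, 6, 5, 2, 12, 11, 10, 3, 14, 7, 4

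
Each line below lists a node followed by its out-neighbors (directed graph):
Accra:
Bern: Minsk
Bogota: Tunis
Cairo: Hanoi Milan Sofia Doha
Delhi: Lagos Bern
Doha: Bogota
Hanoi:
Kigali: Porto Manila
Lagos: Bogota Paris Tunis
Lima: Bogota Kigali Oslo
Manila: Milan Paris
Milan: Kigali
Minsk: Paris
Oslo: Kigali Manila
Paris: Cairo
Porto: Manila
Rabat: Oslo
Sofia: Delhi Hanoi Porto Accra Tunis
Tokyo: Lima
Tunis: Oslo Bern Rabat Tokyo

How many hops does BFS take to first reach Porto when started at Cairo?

Level 0: Cairo
Level 1: Doha, Hanoi, Milan, Sofia
Level 2: Accra, Bogota, Delhi, Kigali, Porto, Tunis
Level 3: Bern, Lagos, Manila, Oslo, Rabat, Tokyo
Level 4: Lima, Minsk, Paris
Porto first appears at level 2.

2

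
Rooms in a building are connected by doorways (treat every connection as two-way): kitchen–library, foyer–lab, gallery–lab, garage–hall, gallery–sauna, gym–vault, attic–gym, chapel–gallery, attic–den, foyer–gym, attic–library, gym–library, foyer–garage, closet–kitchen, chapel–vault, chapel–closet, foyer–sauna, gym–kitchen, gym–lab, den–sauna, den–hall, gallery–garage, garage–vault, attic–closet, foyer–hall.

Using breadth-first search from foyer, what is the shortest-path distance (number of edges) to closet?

3

Level 0: foyer
Level 1: garage, gym, hall, lab, sauna
Level 2: attic, den, gallery, kitchen, library, vault
Level 3: chapel, closet
closet first appears at level 3.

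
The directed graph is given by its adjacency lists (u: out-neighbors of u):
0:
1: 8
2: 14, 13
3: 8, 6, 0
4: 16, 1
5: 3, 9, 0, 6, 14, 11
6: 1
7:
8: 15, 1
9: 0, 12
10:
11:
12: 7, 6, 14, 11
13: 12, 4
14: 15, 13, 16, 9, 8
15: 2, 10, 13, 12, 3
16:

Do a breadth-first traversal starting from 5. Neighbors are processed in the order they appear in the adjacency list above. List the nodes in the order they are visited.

5 3 9 0 6 14 11 8 12 1 15 13 16 7 2 10 4

Visit 5; enqueue 3, 9, 0, 6, 14, 11 → queue [3, 9, 0, 6, 14, 11]
Visit 3; enqueue 8 → queue [9, 0, 6, 14, 11, 8]
Visit 9; enqueue 12 → queue [0, 6, 14, 11, 8, 12]
Visit 0 → queue [6, 14, 11, 8, 12]
Visit 6; enqueue 1 → queue [14, 11, 8, 12, 1]
Visit 14; enqueue 15, 13, 16 → queue [11, 8, 12, 1, 15, 13, 16]
Visit 11 → queue [8, 12, 1, 15, 13, 16]
Visit 8 → queue [12, 1, 15, 13, 16]
Visit 12; enqueue 7 → queue [1, 15, 13, 16, 7]
Visit 1 → queue [15, 13, 16, 7]
Visit 15; enqueue 2, 10 → queue [13, 16, 7, 2, 10]
Visit 13; enqueue 4 → queue [16, 7, 2, 10, 4]
Visit 16 → queue [7, 2, 10, 4]
Visit 7 → queue [2, 10, 4]
Visit 2 → queue [10, 4]
Visit 10 → queue [4]
Visit 4 → queue []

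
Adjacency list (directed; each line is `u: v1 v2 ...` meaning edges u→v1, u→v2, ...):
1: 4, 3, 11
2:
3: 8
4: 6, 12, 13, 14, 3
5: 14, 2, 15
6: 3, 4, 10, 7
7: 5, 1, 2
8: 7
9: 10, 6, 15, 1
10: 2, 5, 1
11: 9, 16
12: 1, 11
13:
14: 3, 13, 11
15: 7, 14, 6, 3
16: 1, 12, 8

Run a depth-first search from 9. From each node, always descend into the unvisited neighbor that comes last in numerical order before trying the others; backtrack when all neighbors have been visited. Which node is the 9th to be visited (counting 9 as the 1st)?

Visit 9
9 → 15
15 → 14
14 → 13
14 → 11
11 → 16
16 → 12
12 → 1
1 → 4
4 → 6
6 → 10
10 → 5
5 → 2
6 → 7
6 → 3
3 → 8

Visit order: 9, 15, 14, 13, 11, 16, 12, 1, 4, 6, 10, 5, 2, 7, 3, 8

4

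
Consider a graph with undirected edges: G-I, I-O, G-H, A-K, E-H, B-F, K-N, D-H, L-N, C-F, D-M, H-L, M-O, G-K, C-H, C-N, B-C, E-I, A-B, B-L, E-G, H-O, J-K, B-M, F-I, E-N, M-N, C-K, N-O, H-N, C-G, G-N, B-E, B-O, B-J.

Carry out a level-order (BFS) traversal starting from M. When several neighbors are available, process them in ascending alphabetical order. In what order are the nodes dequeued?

M, B, D, N, O, A, C, E, F, J, L, H, G, K, I

Visit M; enqueue B, D, N, O → queue [B, D, N, O]
Visit B; enqueue A, C, E, F, J, L → queue [D, N, O, A, C, E, F, J, L]
Visit D; enqueue H → queue [N, O, A, C, E, F, J, L, H]
Visit N; enqueue G, K → queue [O, A, C, E, F, J, L, H, G, K]
Visit O; enqueue I → queue [A, C, E, F, J, L, H, G, K, I]
Visit A → queue [C, E, F, J, L, H, G, K, I]
Visit C → queue [E, F, J, L, H, G, K, I]
Visit E → queue [F, J, L, H, G, K, I]
Visit F → queue [J, L, H, G, K, I]
Visit J → queue [L, H, G, K, I]
Visit L → queue [H, G, K, I]
Visit H → queue [G, K, I]
Visit G → queue [K, I]
Visit K → queue [I]
Visit I → queue []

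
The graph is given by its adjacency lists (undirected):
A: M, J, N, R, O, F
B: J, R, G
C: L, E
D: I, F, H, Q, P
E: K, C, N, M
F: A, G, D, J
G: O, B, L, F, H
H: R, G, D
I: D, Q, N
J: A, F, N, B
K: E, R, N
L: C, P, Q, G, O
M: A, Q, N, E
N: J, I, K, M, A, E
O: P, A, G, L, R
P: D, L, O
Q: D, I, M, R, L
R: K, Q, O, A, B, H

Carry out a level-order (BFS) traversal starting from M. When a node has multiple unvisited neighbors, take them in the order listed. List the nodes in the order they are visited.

Visit M; enqueue A, Q, N, E → queue [A, Q, N, E]
Visit A; enqueue J, R, O, F → queue [Q, N, E, J, R, O, F]
Visit Q; enqueue D, I, L → queue [N, E, J, R, O, F, D, I, L]
Visit N; enqueue K → queue [E, J, R, O, F, D, I, L, K]
Visit E; enqueue C → queue [J, R, O, F, D, I, L, K, C]
Visit J; enqueue B → queue [R, O, F, D, I, L, K, C, B]
Visit R; enqueue H → queue [O, F, D, I, L, K, C, B, H]
Visit O; enqueue P, G → queue [F, D, I, L, K, C, B, H, P, G]
Visit F → queue [D, I, L, K, C, B, H, P, G]
Visit D → queue [I, L, K, C, B, H, P, G]
Visit I → queue [L, K, C, B, H, P, G]
Visit L → queue [K, C, B, H, P, G]
Visit K → queue [C, B, H, P, G]
Visit C → queue [B, H, P, G]
Visit B → queue [H, P, G]
Visit H → queue [P, G]
Visit P → queue [G]
Visit G → queue []

M, A, Q, N, E, J, R, O, F, D, I, L, K, C, B, H, P, G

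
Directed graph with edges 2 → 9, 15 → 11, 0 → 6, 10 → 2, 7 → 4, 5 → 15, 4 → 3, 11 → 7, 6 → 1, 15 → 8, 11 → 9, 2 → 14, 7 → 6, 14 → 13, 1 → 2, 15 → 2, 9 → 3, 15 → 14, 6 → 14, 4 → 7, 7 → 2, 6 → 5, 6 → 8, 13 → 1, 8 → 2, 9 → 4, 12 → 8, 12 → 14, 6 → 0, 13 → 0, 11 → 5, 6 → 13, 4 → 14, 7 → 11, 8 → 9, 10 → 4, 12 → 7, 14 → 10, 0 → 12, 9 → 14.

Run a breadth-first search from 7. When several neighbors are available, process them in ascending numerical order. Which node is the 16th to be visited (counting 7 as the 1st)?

15

Visit 7; enqueue 2, 4, 6, 11 → queue [2, 4, 6, 11]
Visit 2; enqueue 9, 14 → queue [4, 6, 11, 9, 14]
Visit 4; enqueue 3 → queue [6, 11, 9, 14, 3]
Visit 6; enqueue 0, 1, 5, 8, 13 → queue [11, 9, 14, 3, 0, 1, 5, 8, 13]
Visit 11 → queue [9, 14, 3, 0, 1, 5, 8, 13]
Visit 9 → queue [14, 3, 0, 1, 5, 8, 13]
Visit 14; enqueue 10 → queue [3, 0, 1, 5, 8, 13, 10]
Visit 3 → queue [0, 1, 5, 8, 13, 10]
Visit 0; enqueue 12 → queue [1, 5, 8, 13, 10, 12]
Visit 1 → queue [5, 8, 13, 10, 12]
Visit 5; enqueue 15 → queue [8, 13, 10, 12, 15]
Visit 8 → queue [13, 10, 12, 15]
Visit 13 → queue [10, 12, 15]
Visit 10 → queue [12, 15]
Visit 12 → queue [15]
Visit 15 → queue []

Visit order: 7, 2, 4, 6, 11, 9, 14, 3, 0, 1, 5, 8, 13, 10, 12, 15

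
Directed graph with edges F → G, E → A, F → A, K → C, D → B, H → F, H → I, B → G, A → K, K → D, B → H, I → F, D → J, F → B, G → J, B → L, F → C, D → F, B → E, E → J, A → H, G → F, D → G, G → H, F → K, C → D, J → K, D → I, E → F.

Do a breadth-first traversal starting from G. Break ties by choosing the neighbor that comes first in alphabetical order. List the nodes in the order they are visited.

G, F, H, J, A, B, C, K, I, E, L, D

Visit G; enqueue F, H, J → queue [F, H, J]
Visit F; enqueue A, B, C, K → queue [H, J, A, B, C, K]
Visit H; enqueue I → queue [J, A, B, C, K, I]
Visit J → queue [A, B, C, K, I]
Visit A → queue [B, C, K, I]
Visit B; enqueue E, L → queue [C, K, I, E, L]
Visit C; enqueue D → queue [K, I, E, L, D]
Visit K → queue [I, E, L, D]
Visit I → queue [E, L, D]
Visit E → queue [L, D]
Visit L → queue [D]
Visit D → queue []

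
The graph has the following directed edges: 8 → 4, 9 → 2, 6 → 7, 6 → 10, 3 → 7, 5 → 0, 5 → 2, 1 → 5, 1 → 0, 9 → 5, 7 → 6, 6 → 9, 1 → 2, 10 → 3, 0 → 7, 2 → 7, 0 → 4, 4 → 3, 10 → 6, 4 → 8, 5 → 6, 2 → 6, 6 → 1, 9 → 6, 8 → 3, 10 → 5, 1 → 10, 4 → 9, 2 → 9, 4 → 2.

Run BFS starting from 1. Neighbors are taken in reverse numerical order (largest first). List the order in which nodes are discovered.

1 -> 10 -> 5 -> 2 -> 0 -> 6 -> 3 -> 9 -> 7 -> 4 -> 8

Visit 1; enqueue 10, 5, 2, 0 → queue [10, 5, 2, 0]
Visit 10; enqueue 6, 3 → queue [5, 2, 0, 6, 3]
Visit 5 → queue [2, 0, 6, 3]
Visit 2; enqueue 9, 7 → queue [0, 6, 3, 9, 7]
Visit 0; enqueue 4 → queue [6, 3, 9, 7, 4]
Visit 6 → queue [3, 9, 7, 4]
Visit 3 → queue [9, 7, 4]
Visit 9 → queue [7, 4]
Visit 7 → queue [4]
Visit 4; enqueue 8 → queue [8]
Visit 8 → queue []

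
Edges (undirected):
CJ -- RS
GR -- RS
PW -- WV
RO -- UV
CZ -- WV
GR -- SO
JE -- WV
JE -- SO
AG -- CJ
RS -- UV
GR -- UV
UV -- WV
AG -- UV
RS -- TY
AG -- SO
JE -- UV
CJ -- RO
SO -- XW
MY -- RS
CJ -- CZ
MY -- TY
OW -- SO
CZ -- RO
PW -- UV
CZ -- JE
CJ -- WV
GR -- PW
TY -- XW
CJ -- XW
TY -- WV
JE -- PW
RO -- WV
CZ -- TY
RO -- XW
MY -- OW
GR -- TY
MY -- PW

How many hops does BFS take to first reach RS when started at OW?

Level 0: OW
Level 1: MY, SO
Level 2: AG, GR, JE, PW, RS, TY, XW
Level 3: CJ, CZ, RO, UV, WV
RS first appears at level 2.

2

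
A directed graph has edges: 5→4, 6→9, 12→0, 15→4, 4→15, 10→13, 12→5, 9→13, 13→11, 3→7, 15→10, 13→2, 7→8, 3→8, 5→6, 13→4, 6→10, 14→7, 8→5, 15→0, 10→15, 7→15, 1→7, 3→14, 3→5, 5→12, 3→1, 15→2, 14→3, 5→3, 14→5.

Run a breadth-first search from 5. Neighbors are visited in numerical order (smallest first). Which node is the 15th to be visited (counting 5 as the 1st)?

Visit 5; enqueue 3, 4, 6, 12 → queue [3, 4, 6, 12]
Visit 3; enqueue 1, 7, 8, 14 → queue [4, 6, 12, 1, 7, 8, 14]
Visit 4; enqueue 15 → queue [6, 12, 1, 7, 8, 14, 15]
Visit 6; enqueue 9, 10 → queue [12, 1, 7, 8, 14, 15, 9, 10]
Visit 12; enqueue 0 → queue [1, 7, 8, 14, 15, 9, 10, 0]
Visit 1 → queue [7, 8, 14, 15, 9, 10, 0]
Visit 7 → queue [8, 14, 15, 9, 10, 0]
Visit 8 → queue [14, 15, 9, 10, 0]
Visit 14 → queue [15, 9, 10, 0]
Visit 15; enqueue 2 → queue [9, 10, 0, 2]
Visit 9; enqueue 13 → queue [10, 0, 2, 13]
Visit 10 → queue [0, 2, 13]
Visit 0 → queue [2, 13]
Visit 2 → queue [13]
Visit 13; enqueue 11 → queue [11]
Visit 11 → queue []

Visit order: 5, 3, 4, 6, 12, 1, 7, 8, 14, 15, 9, 10, 0, 2, 13, 11

13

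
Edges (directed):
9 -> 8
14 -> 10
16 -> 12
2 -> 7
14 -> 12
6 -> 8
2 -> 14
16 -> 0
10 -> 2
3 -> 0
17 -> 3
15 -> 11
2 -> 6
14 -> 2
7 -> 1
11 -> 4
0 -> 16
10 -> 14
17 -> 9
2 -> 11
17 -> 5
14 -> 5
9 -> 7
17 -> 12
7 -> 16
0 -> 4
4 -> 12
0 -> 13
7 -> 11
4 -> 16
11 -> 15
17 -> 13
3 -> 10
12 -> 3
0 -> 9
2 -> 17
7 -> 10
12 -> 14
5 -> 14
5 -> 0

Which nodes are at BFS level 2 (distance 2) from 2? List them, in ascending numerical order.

1, 3, 4, 5, 8, 9, 10, 12, 13, 15, 16

Level 0: 2
Level 1: 6, 7, 11, 14, 17
Level 2: 1, 3, 4, 5, 8, 9, 10, 12, 13, 15, 16
Level 3: 0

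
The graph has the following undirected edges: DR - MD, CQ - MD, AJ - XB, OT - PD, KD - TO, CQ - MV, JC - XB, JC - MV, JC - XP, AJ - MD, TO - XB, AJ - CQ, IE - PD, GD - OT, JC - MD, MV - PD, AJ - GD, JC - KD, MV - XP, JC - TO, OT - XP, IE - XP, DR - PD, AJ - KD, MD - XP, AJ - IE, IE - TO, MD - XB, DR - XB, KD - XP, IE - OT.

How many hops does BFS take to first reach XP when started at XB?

2

Level 0: XB
Level 1: AJ, DR, JC, MD, TO
Level 2: CQ, GD, IE, KD, MV, PD, XP
Level 3: OT
XP first appears at level 2.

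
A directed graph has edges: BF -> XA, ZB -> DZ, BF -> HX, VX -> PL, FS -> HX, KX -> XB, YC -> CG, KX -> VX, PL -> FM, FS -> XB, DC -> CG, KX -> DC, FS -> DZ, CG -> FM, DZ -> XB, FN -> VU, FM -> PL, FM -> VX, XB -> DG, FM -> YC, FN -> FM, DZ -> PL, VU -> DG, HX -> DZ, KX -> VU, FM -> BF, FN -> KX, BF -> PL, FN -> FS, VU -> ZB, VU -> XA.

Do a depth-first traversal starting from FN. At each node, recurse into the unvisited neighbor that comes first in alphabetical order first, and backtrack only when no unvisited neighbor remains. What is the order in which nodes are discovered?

FN, FM, BF, HX, DZ, PL, XB, DG, XA, VX, YC, CG, FS, KX, DC, VU, ZB

Visit FN
FN → FM
FM → BF
BF → HX
HX → DZ
DZ → PL
DZ → XB
XB → DG
BF → XA
FM → VX
FM → YC
YC → CG
FN → FS
FN → KX
KX → DC
KX → VU
VU → ZB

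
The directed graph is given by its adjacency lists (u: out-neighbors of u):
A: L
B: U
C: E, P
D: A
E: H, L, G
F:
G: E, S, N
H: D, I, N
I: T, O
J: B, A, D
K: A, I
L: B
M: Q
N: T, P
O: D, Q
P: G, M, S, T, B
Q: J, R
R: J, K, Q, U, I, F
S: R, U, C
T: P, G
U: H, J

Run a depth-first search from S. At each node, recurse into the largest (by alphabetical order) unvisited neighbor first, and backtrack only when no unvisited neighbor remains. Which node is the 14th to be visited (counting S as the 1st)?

R

Visit S
S → U
U → J
J → D
D → A
A → L
L → B
U → H
H → N
N → T
T → P
P → M
M → Q
Q → R
R → K
K → I
I → O
R → F
P → G
G → E
S → C

Visit order: S, U, J, D, A, L, B, H, N, T, P, M, Q, R, K, I, O, F, G, E, C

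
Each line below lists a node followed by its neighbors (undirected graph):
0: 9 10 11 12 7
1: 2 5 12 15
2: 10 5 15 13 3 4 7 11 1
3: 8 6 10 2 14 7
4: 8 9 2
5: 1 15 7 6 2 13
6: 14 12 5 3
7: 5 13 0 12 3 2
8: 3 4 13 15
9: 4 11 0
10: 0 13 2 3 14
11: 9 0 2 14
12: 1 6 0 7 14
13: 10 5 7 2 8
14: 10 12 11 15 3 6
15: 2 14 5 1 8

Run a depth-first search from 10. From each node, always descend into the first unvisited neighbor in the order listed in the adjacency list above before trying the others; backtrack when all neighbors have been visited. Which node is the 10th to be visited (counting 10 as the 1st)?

1

Visit 10
10 → 0
0 → 9
9 → 4
4 → 8
8 → 3
3 → 6
6 → 14
14 → 12
12 → 1
1 → 2
2 → 5
5 → 15
5 → 7
7 → 13
2 → 11

Visit order: 10, 0, 9, 4, 8, 3, 6, 14, 12, 1, 2, 5, 15, 7, 13, 11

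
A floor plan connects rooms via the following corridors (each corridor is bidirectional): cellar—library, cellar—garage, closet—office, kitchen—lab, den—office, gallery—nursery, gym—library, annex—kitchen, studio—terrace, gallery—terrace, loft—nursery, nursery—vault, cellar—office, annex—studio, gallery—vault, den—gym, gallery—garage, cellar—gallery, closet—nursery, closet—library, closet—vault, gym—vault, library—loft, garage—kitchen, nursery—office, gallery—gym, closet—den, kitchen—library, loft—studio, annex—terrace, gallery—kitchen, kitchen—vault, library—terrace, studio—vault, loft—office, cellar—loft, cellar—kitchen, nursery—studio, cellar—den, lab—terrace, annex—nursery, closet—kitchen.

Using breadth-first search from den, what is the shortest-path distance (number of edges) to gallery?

2

Level 0: den
Level 1: cellar, closet, gym, office
Level 2: gallery, garage, kitchen, library, loft, nursery, vault
Level 3: annex, lab, studio, terrace
gallery first appears at level 2.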